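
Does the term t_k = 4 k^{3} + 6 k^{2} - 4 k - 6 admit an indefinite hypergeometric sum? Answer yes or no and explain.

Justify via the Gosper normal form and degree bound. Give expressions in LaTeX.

Ratio r(k) = k*(2*k**2 + 9*k + 10)/(2*k**3 + 3*k**2 - 2*k - 3).
So A=1 and B=1, with C=k**3 + 3*k**2/2 - k - 3/2.
Set up (1)·f(k+1) − (1)·f(k) − (k**3 + 3*k**2/2 - k - 3/2) = 0.
deg f ≤ 4 (via 0,0,3).
A polynomial solution: f(k) = k*(k + 1)*(k**2 - k - 3)/4.
Certificate R = B(k−1)f/C = k*(k**2 - k - 3)/(2*(k - 1)*(2*k + 3)) gives s_k = k*(k**3 - 4*k - 3).
s_(k+1) − s_k = 4*k**3 + 6*k**2 - 4*k - 6 = t_k.

Yes. s_k = k \left(k^{3} - 4 k - 3\right).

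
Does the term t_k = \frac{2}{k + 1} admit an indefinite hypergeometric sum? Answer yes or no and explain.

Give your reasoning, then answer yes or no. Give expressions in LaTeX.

t_(k+1)/t_k = (k + 1)/(k + 2).
Take A(k)=k + 1, B(k)=k + 2, C(k)=1.
Solve (k + 1)·f(k+1) − (k + 1)·f(k) = 1.
deg f ≤ 0 (via 1,1,0).
Generic f = c0 gives residual -1; -1 = 0 cannot hold, so t_k is not Gosper-summable.

No — t_k has no hypergeometric antidifference.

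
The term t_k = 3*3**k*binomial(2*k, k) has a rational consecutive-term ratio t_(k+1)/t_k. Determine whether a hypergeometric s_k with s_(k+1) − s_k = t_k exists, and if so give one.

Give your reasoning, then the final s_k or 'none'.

not Gosper-summable; s_k does not exist

r(k) = 6*(2*k + 1)/(k + 1) after simplifying.
A = 12*k + 6, B = k + 1, C = 1.
Need (12*k + 6)·f(k+1) − (k)·f(k) = 1.
Bound: deg f ≤ -1.
d = -1 < 0 ⇒ no nonzero polynomial f; not summable.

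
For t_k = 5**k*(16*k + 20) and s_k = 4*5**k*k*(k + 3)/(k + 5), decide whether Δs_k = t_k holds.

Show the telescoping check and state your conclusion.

Invalid: residual 5**k*(-32*k**2 - 192*k - 200)/(k**2 + 11*k + 30) ≠ 0.

s_(k+1) = 20*5**k*(k + 1)*(k + 4)/(k + 6)
s_(k+1) − s_k = 5**k*(16*k**3 + 164*k**2 + 508*k + 400)/(k**2 + 11*k + 30)
(s_(k+1) − s_k) − t_k = 5**k*(-32*k**2 - 192*k - 200)/(k**2 + 11*k + 30)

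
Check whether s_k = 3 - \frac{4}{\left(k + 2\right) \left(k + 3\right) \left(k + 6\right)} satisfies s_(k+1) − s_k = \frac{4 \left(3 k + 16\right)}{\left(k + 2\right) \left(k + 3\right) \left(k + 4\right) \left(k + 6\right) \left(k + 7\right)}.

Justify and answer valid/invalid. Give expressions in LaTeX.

s_(k+1) = 3 - 4/((k + 3)*(k + 4)*(k + 7))
s_(k+1) − s_k = 4*(3*k + 16)/(k**5 + 22*k**4 + 185*k**3 + 740*k**2 + 1404*k + 1008)
(s_(k+1) − s_k) − t_k = 0

valid (s_(k+1) − s_k reduces to t_k)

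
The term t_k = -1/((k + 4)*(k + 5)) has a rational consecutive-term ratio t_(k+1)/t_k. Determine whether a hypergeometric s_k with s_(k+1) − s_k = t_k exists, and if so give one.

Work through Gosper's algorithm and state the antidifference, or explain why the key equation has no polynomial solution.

s_k = -k/(4*k + 16)

Compute t_(k+1)/t_k: get (k + 4)/(k + 6).
Take A(k)=k + 4, B(k)=k + 6, C(k)=1.
f must satisfy (k + 4)·f(k+1) − (k + 5)·f(k) = 1.
Bound: deg f ≤ 1.
Solving with deg f ≤ 1: f(k) = k/4.
Certificate R = B(k−1)f/C = k*(k + 5)/4 gives s_k = -k/(4*k + 16).
Verify: -1/(k**2 + 9*k + 20) matches t_k.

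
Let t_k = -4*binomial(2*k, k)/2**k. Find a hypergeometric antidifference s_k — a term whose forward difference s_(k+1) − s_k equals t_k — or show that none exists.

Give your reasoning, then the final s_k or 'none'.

The ratio is (2*k + 1)/(k + 1).
So A=2*k + 1 and B=k + 1, with C=1.
Solve (2*k + 1)·f(k+1) − (k)·f(k) = 1.
Bound: deg f ≤ -1.
deg f ≤ -1 is impossible — no certificate.

none (Gosper's algorithm certifies no s_k)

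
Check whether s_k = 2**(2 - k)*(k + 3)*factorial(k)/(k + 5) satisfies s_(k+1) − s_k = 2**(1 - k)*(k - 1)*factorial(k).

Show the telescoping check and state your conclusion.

s_(k+1) = 2**(1 - k)*(k + 4)*factorial(k + 1)/(k + 6)
s_(k+1) − s_k = 2**(1 - k)*(k**3 + 8*k**2 + 11*k - 16)*factorial(k)/((k + 5)*(k + 6))
(s_(k+1) − s_k) − t_k = -2**(2 - k)*(k**2 + 4*k - 7)*factorial(k)/((k + 5)*(k + 6))

Invalid: residual -2**(2 - k)*(k**2 + 4*k - 7)*factorial(k)/((k + 5)*(k + 6)) ≠ 0.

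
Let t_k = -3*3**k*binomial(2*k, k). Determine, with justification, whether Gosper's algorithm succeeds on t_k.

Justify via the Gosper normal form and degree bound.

The ratio is 6*(2*k + 1)/(k + 1).
Factor: A=12*k + 6; B=k + 1; C=1.
Solve (12*k + 6)·f(k+1) − (k)·f(k) = 1.
From deg A=1, deg B=1, deg C=0: d=-1.
Negative degree bound (-1): no f exists, t_k not Gosper-summable.

No — negative degree bound, so no certificate f.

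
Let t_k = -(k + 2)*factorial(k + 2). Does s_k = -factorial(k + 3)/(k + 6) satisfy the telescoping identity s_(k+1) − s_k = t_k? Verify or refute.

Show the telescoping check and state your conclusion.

Invalid: residual 3*(k**2 + 8*k + 11)*factorial(k + 2)/((k + 6)*(k + 7)) ≠ 0.

s_(k+1) = -factorial(k + 4)/(k + 7)
s_(k+1) − s_k = -(k**2 + 9*k + 17)*factorial(k + 3)/((k + 6)*(k + 7))
(s_(k+1) − s_k) − t_k = 3*(k**2 + 8*k + 11)*factorial(k + 2)/((k + 6)*(k + 7))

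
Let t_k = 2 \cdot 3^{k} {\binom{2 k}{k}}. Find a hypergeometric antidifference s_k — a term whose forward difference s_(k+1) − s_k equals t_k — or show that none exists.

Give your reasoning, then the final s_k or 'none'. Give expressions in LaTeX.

not Gosper-summable; s_k does not exist

Ratio r(k) = 6*(2*k + 1)/(k + 1).
Factor: A=12*k + 6; B=k + 1; C=1.
Solve (12*k + 6)·f(k+1) − (k)·f(k) = 1.
Degrees (1,1,0) ⇒ d ≤ -1.
Bound -1 < 0, so the key equation has no polynomial solution.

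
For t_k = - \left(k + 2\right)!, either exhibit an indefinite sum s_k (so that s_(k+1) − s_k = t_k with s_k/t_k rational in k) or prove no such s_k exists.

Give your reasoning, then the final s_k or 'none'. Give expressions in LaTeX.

Compute t_(k+1)/t_k: get k + 3.
Factor: A=k + 3; B=1; C=1.
Set up (k + 3)·f(k+1) − (1)·f(k) − (1) = 0.
d = -1 from the (1,0,0) case.
deg f ≤ -1 is impossible — no certificate.

no hypergeometric antidifference exists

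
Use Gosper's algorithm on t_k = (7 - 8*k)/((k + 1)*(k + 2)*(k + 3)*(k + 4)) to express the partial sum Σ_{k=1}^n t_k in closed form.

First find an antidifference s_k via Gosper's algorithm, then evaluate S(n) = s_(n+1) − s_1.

S(n) = n*(-n**2 - 9*n + 6)/(8*(n**3 + 9*n**2 + 26*n + 24))

Ratio r(k) = (k + 1)*(8*k + 1)/((k + 5)*(8*k - 7)).
Take A(k)=k + 1, B(k)=k + 5, C(k)=k - 7/8.
Key eq: (k + 1)·f(k+1) = (k + 4)·f(k) + (k - 7/8).
d = 3 from the (1,1,1) case.
Coefficient equations give f(k) = -k*(k**2 + 6*k + 35)/48.
So s_k = (B(k−1)f/C)·t_k = (-k*(k + 4)*(k**2 + 6*k + 35)/(6*(8*k - 7)))·t_k = k*(k**2 + 6*k + 35)/(6*(k + 1)*(k + 2)*(k + 3)).
Δs = (7 - 8*k)/(k**4 + 10*k**3 + 35*k**2 + 50*k + 24), as required.
Telescope: S(n) = s_(n+1) − s_(1) = (n**3 + 9*n**2 + 50*n + 42)/(6*(n**3 + 9*n**2 + 26*n + 24)) − (7/24) = n*(-n**2 - 9*n + 6)/(8*(n**3 + 9*n**2 + 26*n + 24)).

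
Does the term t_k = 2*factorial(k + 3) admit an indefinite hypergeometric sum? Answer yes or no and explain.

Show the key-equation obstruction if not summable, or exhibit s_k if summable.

No; the degree bound rules out any f.

The ratio is k + 4.
A = k + 4, B = 1, C = 1.
Key eq: (k + 4)·f(k+1) = (1)·f(k) + (1).
Degrees (1,0,0) ⇒ d ≤ -1.
deg f ≤ -1 is impossible — no certificate.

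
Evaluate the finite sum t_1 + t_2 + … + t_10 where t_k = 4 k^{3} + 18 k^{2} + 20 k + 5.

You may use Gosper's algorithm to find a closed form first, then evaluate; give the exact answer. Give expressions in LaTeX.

Σ = 20180

Step 1: r(k) = (4*k**3 + 30*k**2 + 68*k + 47)/(4*k**3 + 18*k**2 + 20*k + 5).
So A=1 and B=1, with C=k**3 + 9*k**2/2 + 5*k + 5/4.
f must satisfy (1)·f(k+1) − (1)·f(k) = k**3 + 9*k**2/2 + 5*k + 5/4.
Degrees (0,0,3) ⇒ d ≤ 4.
Coefficient equations give f(k) = k*(k**3 + 4*k**2 + 2*k - 2)/4.
R(k) = B(k−1)·f(k)/C(k) = k*(k**3 + 4*k**2 + 2*k - 2)/(4*k**3 + 18*k**2 + 20*k + 5); s_k = R·t_k = k*(k**3 + 4*k**2 + 2*k - 2).
Verify: 4*k**3 + 18*k**2 + 20*k + 5 matches t_k.
Telescoping: Σ = s_(11) − s_(1) = 20185 − (5) = 20180.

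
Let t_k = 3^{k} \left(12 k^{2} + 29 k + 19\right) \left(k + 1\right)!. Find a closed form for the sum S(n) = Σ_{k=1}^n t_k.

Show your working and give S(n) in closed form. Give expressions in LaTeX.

Ratio r(k) = 3*(12*k**3 + 77*k**2 + 166*k + 120)/(12*k**2 + 29*k + 19).
Normal form (A,B,C) = (3*k + 6, 1, k**2 + 29*k/12 + 19/12).
Key eq: (3*k + 6)·f(k+1) = (1)·f(k) + (k**2 + 29*k/12 + 19/12).
d = 1 from the (1,0,2) case.
Solve for f: f(k) = (4*k - 1)/12 (degree 1 ≤ 1).
Certificate R = B(k−1)f/C = (4*k - 1)/(12*k**2 + 29*k + 19) gives s_k = 3**k*(4*k - 1)*factorial(k + 1).
Check: Δs_k = 3**k*(12*k**2 + 29*k + 19)*factorial(k + 1). ✓
Telescope: S(n) = s_(n+1) − s_(1) = 3**(n + 1)*(4*n + 3)*factorial(n + 2) − (18) = 12*3**n*n*factorial(n + 2) + 9*3**n*factorial(n + 2) - 18.

S(n) = 12 \cdot 3^{n} n \left(n + 2\right)! + 9 \cdot 3^{n} \left(n + 2\right)! - 18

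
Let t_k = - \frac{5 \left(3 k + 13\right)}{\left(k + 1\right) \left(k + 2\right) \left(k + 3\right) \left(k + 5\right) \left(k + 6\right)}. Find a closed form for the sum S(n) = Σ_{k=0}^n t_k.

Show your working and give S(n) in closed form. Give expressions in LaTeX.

Compute t_(k+1)/t_k: get (k + 1)*(k + 5)*(3*k + 16)/((k + 4)*(k + 7)*(3*k + 13)).
A = k + 1, B = k + 7, C = k**2 + 25*k/3 + 52/3.
f must satisfy (k + 1)·f(k+1) − (k + 6)·f(k) = k**2 + 25*k/3 + 52/3.
Degrees (1,1,2) ⇒ d ≤ 5.
Match coefficients ⇒ f(k) = k*(k + 3)*(k + 4)*(k**2 + 8*k + 17)/30.
Certificate R = B(k−1)f/C = k*(k + 3)*(k + 6)*(k**2 + 8*k + 17)/(10*(3*k + 13)) gives s_k = k*(-k**2 - 8*k - 17)/(2*(k**3 + 8*k**2 + 17*k + 10)).
Δs = 5*(-3*k - 13)/(k**5 + 17*k**4 + 107*k**3 + 307*k**2 + 396*k + 180), as required.
Evaluate: s_(n+1) = (-n**3 - 11*n**2 - 36*n - 26)/(2*(n**3 + 11*n**2 + 36*n + 36)); subtract s_(0) = 0 ⇒ S(n) = (-n**3 - 11*n**2 - 36*n - 26)/(2*(n**3 + 11*n**2 + 36*n + 36)).

S(n) = \frac{- n^{3} - 11 n^{2} - 36 n - 26}{2 \left(n^{3} + 11 n^{2} + 36 n + 36\right)}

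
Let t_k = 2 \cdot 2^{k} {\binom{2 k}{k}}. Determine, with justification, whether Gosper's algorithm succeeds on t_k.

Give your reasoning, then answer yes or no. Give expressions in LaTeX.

Compute t_(k+1)/t_k: get 4*(2*k + 1)/(k + 1).
Normal form (A,B,C) = (8*k + 4, k + 1, 1).
Set up (8*k + 4)·f(k+1) − (k)·f(k) − (1) = 0.
d = -1 from the (1,1,0) case.
deg f ≤ -1 is impossible — no certificate.

No — negative degree bound, so no certificate f.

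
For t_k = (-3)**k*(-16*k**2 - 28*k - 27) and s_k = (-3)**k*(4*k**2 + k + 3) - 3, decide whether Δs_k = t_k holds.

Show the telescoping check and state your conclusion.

s_(k+1) = -3*(-3)**k*(k + 4*(k + 1)**2 + 4) - 3
s_(k+1) − s_k = (-3)**k*(-16*k**2 - 28*k - 27)
(s_(k+1) − s_k) − t_k = 0

valid (s_(k+1) − s_k reduces to t_k)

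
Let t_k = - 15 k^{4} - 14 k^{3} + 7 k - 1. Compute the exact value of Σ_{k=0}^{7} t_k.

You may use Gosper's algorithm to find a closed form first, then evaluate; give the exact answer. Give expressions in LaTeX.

Step 1: r(k) = (-7*k + 15*(k + 1)**4 + 14*(k + 1)**3 - 6)/(15*k**4 + 14*k**3 - 7*k + 1).
A = 1, B = 1, C = k**4 + 14*k**3/15 - 7*k/15 + 1/15.
Solve (1)·f(k+1) − (1)·f(k) = k**4 + 14*k**3/15 - 7*k/15 + 1/15.
deg f ≤ 5 (via 0,0,4).
Solving with deg f ≤ 5: f(k) = k*(3*k**4 - 4*k**3 - 2*k**2 + 4)/15.
Certificate R = B(k−1)f/C = k*(3*k**4 - 4*k**3 - 2*k**2 + 4)/(15*k**4 + 14*k**3 - 7*k + 1) gives s_k = k*(-3*k**4 + 4*k**3 + 2*k**2 - 4).
Verify: -15*k**4 - 14*k**3 + 7*k - 1 matches t_k.
Σ_(k=0)^(7) t_k = s_(8) − s_(0) = -80928 − (0) = -80928.

Σ = -80928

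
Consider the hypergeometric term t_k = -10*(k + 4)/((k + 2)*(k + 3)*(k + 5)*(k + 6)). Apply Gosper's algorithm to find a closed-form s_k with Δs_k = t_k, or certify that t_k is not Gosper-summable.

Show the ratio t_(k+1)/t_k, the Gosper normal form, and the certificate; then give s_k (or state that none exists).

s_k = k*(-k - 7)/(2*(k**2 + 7*k + 10))

Compute t_(k+1)/t_k: get (k + 2)*(k + 5)**2/((k + 4)**2*(k + 7)).
Take A(k)=k + 2, B(k)=k + 7, C(k)=k**2 + 8*k + 16.
f must satisfy (k + 2)·f(k+1) − (k + 6)·f(k) = k**2 + 8*k + 16.
Bound: deg f ≤ 4.
A polynomial solution: f(k) = k*(k + 3)*(k + 4)*(k + 7)/20.
So s_k = (B(k−1)f/C)·t_k = (k*(k + 3)*(k + 6)*(k + 7)/(20*(k + 4)))·t_k = k*(-k - 7)/(2*(k**2 + 7*k + 10)).
Δs = 10*(-k - 4)/(k**4 + 16*k**3 + 91*k**2 + 216*k + 180), as required.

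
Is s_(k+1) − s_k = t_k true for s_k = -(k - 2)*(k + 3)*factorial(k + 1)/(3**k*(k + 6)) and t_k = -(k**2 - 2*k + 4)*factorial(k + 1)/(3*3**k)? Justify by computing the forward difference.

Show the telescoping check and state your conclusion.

s_(k+1) = -(k - 1)*(k + 4)*factorial(k + 2)/(3*3**k*(k + 7))
s_(k+1) − s_k = -(k**4 + 8*k**3 + 8*k**2 + k + 78)*factorial(k + 1)/(3*3**k*(k + 6)*(k + 7))
(s_(k+1) − s_k) − t_k = (k**3 + 4*k**2 - 11*k + 30)*factorial(k + 1)/(3**k*(k + 6)*(k + 7))

Invalid: residual (k**3 + 4*k**2 - 11*k + 30)*factorial(k + 1)/(3**k*(k + 6)*(k + 7)) ≠ 0.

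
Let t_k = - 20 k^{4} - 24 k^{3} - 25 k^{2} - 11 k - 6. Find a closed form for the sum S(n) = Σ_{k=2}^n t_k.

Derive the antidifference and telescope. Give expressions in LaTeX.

S(n) = - 4 n^{5} - 16 n^{4} - 27 n^{3} - 24 n^{2} - 15 n + 86

The ratio is (20*k**4 + 104*k**3 + 217*k**2 + 213*k + 86)/(20*k**4 + 24*k**3 + 25*k**2 + 11*k + 6).
A = 1, B = 1, C = k**4 + 6*k**3/5 + 5*k**2/4 + 11*k/20 + 3/10.
Solve (1)·f(k+1) − (1)·f(k) = k**4 + 6*k**3/5 + 5*k**2/4 + 11*k/20 + 3/10.
d = 5 from the (0,0,4) case.
Solve for f: f(k) = k*(4*k**4 - 4*k**3 + 3*k**2 - k + 4)/20 (degree 5 ≤ 5).
Then R = B(k−1)f/C = k*(4*k**4 - 4*k**3 + 3*k**2 - k + 4)/(20*k**4 + 24*k**3 + 25*k**2 + 11*k + 6), so s_k = R(k)·t_k = k*(-4*k**4 + 4*k**3 - 3*k**2 + k - 4).
Check: Δs_k = -20*k**4 - 24*k**3 - 25*k**2 - 11*k - 6. ✓
s_(n+1) = -4*n**5 - 16*n**4 - 27*n**3 - 24*n**2 - 15*n - 6 and s_(2) = -92, so S(n) = -4*n**5 - 16*n**4 - 27*n**3 - 24*n**2 - 15*n + 86.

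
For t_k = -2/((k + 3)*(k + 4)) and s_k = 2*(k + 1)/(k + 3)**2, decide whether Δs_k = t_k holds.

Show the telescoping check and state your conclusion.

Invalid: residual 4*(2*k + 7)/(k**4 + 14*k**3 + 73*k**2 + 168*k + 144) ≠ 0.

s_(k+1) = 2*(k + 2)/(k + 4)**2
s_(k+1) − s_k = 2*(-k**2 - 3*k + 2)/(k**4 + 14*k**3 + 73*k**2 + 168*k + 144)
(s_(k+1) − s_k) − t_k = 4*(2*k + 7)/(k**4 + 14*k**3 + 73*k**2 + 168*k + 144)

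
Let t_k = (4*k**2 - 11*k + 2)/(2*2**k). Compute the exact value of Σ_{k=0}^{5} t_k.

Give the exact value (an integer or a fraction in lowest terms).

t_(k+1)/t_k = (4*k**2 - 3*k - 5)/(2*(4*k**2 - 11*k + 2)).
Factor: A=1/2; B=1; C=k**2 - 11*k/4 + 1/2.
Need (1/2)·f(k+1) − (1)·f(k) = k**2 - 11*k/4 + 1/2.
Bound: deg f ≤ 2.
Solve for f: f(k) = -(4*k**2 - 3*k + 3)/2 (degree 2 ≤ 2).
Get s_k = R·t_k = (-4*k**2 + 3*k - 3)/2**k with R(k) = B(k−1)f(k)/C(k) = -2*(4*k**2 - 3*k + 3)/(4*k**2 - 11*k + 2).
s_(k+1) − s_k = (4*k**2 - 11*k + 2)/(2*2**k) = t_k.
Evaluate s at k=6 and k=0: -129/64 and -3; difference 63/64.

Σ = 63/64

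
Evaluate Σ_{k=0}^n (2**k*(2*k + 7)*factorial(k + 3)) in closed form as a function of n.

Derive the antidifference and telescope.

S(n) = 2*2**n*factorial(n + 4) - 6

Ratio r(k) = 2*(k + 4)*(2*k + 9)/(2*k + 7).
So A=2*k + 8 and B=1, with C=k + 7/2.
Need (2*k + 8)·f(k+1) − (1)·f(k) = k + 7/2.
Degrees (1,0,1) ⇒ d ≤ 0.
Solve for f: f(k) = 1/2 (degree 0 ≤ 0).
So s_k = (B(k−1)f/C)·t_k = (1/(2*k + 7))·t_k = 2**k*factorial(k + 3).
Verify: 2**k*(2*k + 7)*factorial(k + 3) matches t_k.
Evaluate: s_(n+1) = 2**(n + 1)*factorial(n + 4); subtract s_(0) = 6 ⇒ S(n) = 2*2**n*factorial(n + 4) - 6.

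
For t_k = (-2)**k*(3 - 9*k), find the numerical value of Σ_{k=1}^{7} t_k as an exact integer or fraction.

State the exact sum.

Σ = 5376

Step 1: r(k) = 2*(-3*k - 2)/(3*k - 1).
Normal form (A,B,C) = (-2, 1, k - 1/3).
Set up (-2)·f(k+1) − (1)·f(k) − (k - 1/3) = 0.
deg f ≤ 1 (via 0,0,1).
Solve for f: f(k) = -(k - 1)/3 (degree 1 ≤ 1).
So s_k = (B(k−1)f/C)·t_k = (-(k - 1)/(3*k - 1))·t_k = 3*(-2)**k*(k - 1).
Check: Δs_k = (-2)**k*(3 - 9*k). ✓
Telescoping: Σ = s_(8) − s_(1) = 5376 − (0) = 5376.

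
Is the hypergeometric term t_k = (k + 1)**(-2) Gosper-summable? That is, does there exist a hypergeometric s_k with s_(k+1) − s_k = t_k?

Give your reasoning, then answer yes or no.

The ratio is (k + 1)**2/(k + 2)**2.
Gosper form: A/B · C(k+1)/C(k) with A=k**2 + 2*k + 1, B=k**2 + 4*k + 4, C=1.
Key eq: (k**2 + 2*k + 1)·f(k+1) = (k**2 + 2*k + 1)·f(k) + (1).
deg f ≤ 0 (via 2,2,0).
f = c0 ⇒ A·f(k+1) − B(k−1)·f(k) − C = -1. The system {-1 = 0} is inconsistent; no antidifference.

No — the linear system for f has no solution.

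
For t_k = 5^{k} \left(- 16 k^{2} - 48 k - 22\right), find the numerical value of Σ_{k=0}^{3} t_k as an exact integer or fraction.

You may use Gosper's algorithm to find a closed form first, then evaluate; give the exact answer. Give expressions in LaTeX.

The ratio is 5*(8*k**2 + 40*k + 43)/(8*k**2 + 24*k + 11).
Factor: A=5; B=1; C=k**2 + 3*k + 11/8.
Set up (5)·f(k+1) − (1)·f(k) − (k**2 + 3*k + 11/8) = 0.
deg f ≤ 2 (via 0,0,2).
Match coefficients ⇒ f(k) = (k + 1)*(2*k - 1)/8.
Get s_k = R·t_k = 2*5**k*(-2*k**2 - k + 1) with R(k) = B(k−1)f(k)/C(k) = (k + 1)*(2*k - 1)/(8*k**2 + 24*k + 11).
Check: Δs_k = 5**k*(-16*k**2 - 48*k - 22). ✓
Sum = s_(4) − s_(0); s_(4) = -43750, s_(0) = 2 ⇒ -43752.

Σ = -43752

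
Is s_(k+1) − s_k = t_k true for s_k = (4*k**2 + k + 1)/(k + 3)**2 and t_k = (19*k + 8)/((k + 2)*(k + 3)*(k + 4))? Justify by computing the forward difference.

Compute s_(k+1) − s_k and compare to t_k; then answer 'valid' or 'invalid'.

s_(k+1) = (k + 4*(k + 1)**2 + 2)/(k + 4)**2
s_(k+1) − s_k = (23*k**2 + 93*k + 38)/(k**4 + 14*k**3 + 73*k**2 + 168*k + 144)
(s_(k+1) − s_k) − t_k = 2*(2*k**3 - k**2 - 30*k - 10)/(k**5 + 16*k**4 + 101*k**3 + 314*k**2 + 480*k + 288)

Invalid: residual 2*(2*k**3 - k**2 - 30*k - 10)/(k**5 + 16*k**4 + 101*k**3 + 314*k**2 + 480*k + 288) ≠ 0.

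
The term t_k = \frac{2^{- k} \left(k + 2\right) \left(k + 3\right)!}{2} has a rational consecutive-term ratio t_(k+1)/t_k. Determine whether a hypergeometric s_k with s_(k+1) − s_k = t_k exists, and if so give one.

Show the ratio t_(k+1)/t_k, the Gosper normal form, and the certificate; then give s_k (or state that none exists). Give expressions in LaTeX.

s_k = 2^{- k} \left(k + 3\right)!

The ratio is (k + 3)*(k + 4)/(2*(k + 2)).
Take A(k)=k/2 + 2, B(k)=1, C(k)=k + 2.
Key eq: (k/2 + 2)·f(k+1) = (1)·f(k) + (k + 2).
d = 0 from the (1,0,1) case.
Solve for f: f(k) = 2 (degree 0 ≤ 0).
Then R = B(k−1)f/C = 2/(k + 2), so s_k = R(k)·t_k = factorial(k + 3)/2**k.
s_(k+1) − s_k = (k + 2)*factorial(k + 3)/(2*2**k) = t_k.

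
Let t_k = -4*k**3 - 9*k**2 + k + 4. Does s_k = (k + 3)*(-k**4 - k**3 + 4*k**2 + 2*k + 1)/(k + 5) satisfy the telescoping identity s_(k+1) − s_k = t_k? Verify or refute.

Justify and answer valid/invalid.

Invalid: residual 2*(3*k**4 + 28*k**3 + 48*k**2 - 7*k - 19)/(k**2 + 11*k + 30) ≠ 0.

s_(k+1) = (-k**5 - 9*k**4 - 25*k**3 - 17*k**2 + 17*k + 20)/(k + 6)
s_(k+1) − s_k = (-4*k**5 - 47*k**4 - 162*k**3 - 159*k**2 + 60*k + 82)/(k**2 + 11*k + 30)
(s_(k+1) − s_k) − t_k = 2*(3*k**4 + 28*k**3 + 48*k**2 - 7*k - 19)/(k**2 + 11*k + 30)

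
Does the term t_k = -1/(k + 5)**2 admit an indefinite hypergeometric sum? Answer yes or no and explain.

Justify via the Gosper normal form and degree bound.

No. Not Gosper-summable.

Step 1: r(k) = (k + 5)**2/(k + 6)**2.
A = k**2 + 10*k + 25, B = k**2 + 12*k + 36, C = 1.
Solve (k**2 + 10*k + 25)·f(k+1) − (k**2 + 10*k + 25)·f(k) = 1.
Degrees (2,2,0) ⇒ d ≤ 0.
f = c0 ⇒ A·f(k+1) − B(k−1)·f(k) − C = -1. The system {-1 = 0} is inconsistent; no antidifference.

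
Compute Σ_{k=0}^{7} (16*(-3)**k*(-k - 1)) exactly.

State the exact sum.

r(k) = 3*(-k - 2)/(k + 1) after simplifying.
Gosper form: A/B · C(k+1)/C(k) with A=-3, B=1, C=k + 1.
Key eq: (-3)·f(k+1) = (1)·f(k) + (k + 1).
From deg A=0, deg B=0, deg C=1: d=1.
Coefficient equations give f(k) = -(4*k + 1)/16.
Then R = B(k−1)f/C = -(4*k + 1)/(16*(k + 1)), so s_k = R(k)·t_k = (-3)**k*(4*k + 1).
s_(k+1) − s_k = 16*(-3)**k*(-k - 1) = t_k.
Telescoping: Σ = s_(8) − s_(0) = 216513 − (1) = 216512.

Σ = 216512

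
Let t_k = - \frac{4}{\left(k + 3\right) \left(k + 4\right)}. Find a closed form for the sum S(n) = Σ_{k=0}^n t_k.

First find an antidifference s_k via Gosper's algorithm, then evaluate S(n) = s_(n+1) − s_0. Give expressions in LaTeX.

S(n) = \frac{4 \left(- n - 1\right)}{3 \left(n + 4\right)}

Step 1: r(k) = (k + 3)/(k + 5).
Factor: A=k + 3; B=k + 5; C=1.
Set up (k + 3)·f(k+1) − (k + 4)·f(k) − (1) = 0.
Bound: deg f ≤ 1.
Solve for f: f(k) = k/3 (degree 1 ≤ 1).
Certificate R = B(k−1)f/C = k*(k + 4)/3 gives s_k = -4*k/(3*k + 9).
Verify: -4/(k**2 + 7*k + 12) matches t_k.
Evaluate: s_(n+1) = 4*(-n - 1)/(3*(n + 4)); subtract s_(0) = 0 ⇒ S(n) = 4*(-n - 1)/(3*(n + 4)).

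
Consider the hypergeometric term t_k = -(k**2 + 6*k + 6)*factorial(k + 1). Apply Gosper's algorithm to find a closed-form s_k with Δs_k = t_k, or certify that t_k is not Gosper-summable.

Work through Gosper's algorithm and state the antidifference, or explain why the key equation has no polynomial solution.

s_k = -(k + 4)*factorial(k + 1)

The ratio is (k + 2)*(6*k + (k + 1)**2 + 12)/(k**2 + 6*k + 6).
Take A(k)=k + 2, B(k)=1, C(k)=k**2 + 6*k + 6.
f must satisfy (k + 2)·f(k+1) − (1)·f(k) = k**2 + 6*k + 6.
Bound: deg f ≤ 1.
A polynomial solution: f(k) = k + 4.
Get s_k = R·t_k = -(k + 4)*factorial(k + 1) with R(k) = B(k−1)f(k)/C(k) = (k + 4)/(k**2 + 6*k + 6).
s_(k+1) − s_k = -(k**2 + 6*k + 6)*factorial(k + 1) = t_k.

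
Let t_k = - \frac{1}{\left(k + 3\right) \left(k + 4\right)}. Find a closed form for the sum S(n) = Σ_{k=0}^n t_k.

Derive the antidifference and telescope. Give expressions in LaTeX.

S(n) = \frac{- n - 1}{3 \left(n + 4\right)}

Compute t_(k+1)/t_k: get (k + 3)/(k + 5).
A = k + 3, B = k + 5, C = 1.
f must satisfy (k + 3)·f(k+1) − (k + 4)·f(k) = 1.
d = 1 from the (1,1,0) case.
Coefficient equations give f(k) = k/3.
Get s_k = R·t_k = -k/(3*k + 9) with R(k) = B(k−1)f(k)/C(k) = k*(k + 4)/3.
Verify: -1/(k**2 + 7*k + 12) matches t_k.
Evaluate: s_(n+1) = (-n - 1)/(3*(n + 4)); subtract s_(0) = 0 ⇒ S(n) = (-n - 1)/(3*(n + 4)).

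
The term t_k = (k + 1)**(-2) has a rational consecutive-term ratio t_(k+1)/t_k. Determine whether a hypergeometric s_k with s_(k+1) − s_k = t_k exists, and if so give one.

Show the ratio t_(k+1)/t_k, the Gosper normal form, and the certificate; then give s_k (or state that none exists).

not Gosper-summable; s_k does not exist

The ratio is (k + 1)**2/(k + 2)**2.
Take A(k)=k**2 + 2*k + 1, B(k)=k**2 + 4*k + 4, C(k)=1.
Key eq: (k**2 + 2*k + 1)·f(k+1) = (k**2 + 2*k + 1)·f(k) + (1).
Degrees (2,2,0) ⇒ d ≤ 0.
f = c0 ⇒ A·f(k+1) − B(k−1)·f(k) − C = -1. The system {-1 = 0} is inconsistent; no antidifference.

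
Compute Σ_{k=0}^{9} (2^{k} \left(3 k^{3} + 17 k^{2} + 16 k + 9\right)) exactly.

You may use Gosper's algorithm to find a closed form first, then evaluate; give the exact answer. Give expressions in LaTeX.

Ratio r(k) = 2*(3*k**3 + 26*k**2 + 59*k + 45)/(3*k**3 + 17*k**2 + 16*k + 9).
Normal form (A,B,C) = (2, 1, k**3 + 17*k**2/3 + 16*k/3 + 3).
f must satisfy (2)·f(k+1) − (1)·f(k) = k**3 + 17*k**2/3 + 16*k/3 + 3.
Bound: deg f ≤ 3.
A polynomial solution: f(k) = (3*k**3 - k**2 + 2*k + 1)/3.
Then R = B(k−1)f/C = (3*k**3 - k**2 + 2*k + 1)/(3*k**3 + 17*k**2 + 16*k + 9), so s_k = R(k)·t_k = 2**k*(3*k**3 - k**2 + 2*k + 1).
Δs = 2**k*(3*k**3 + 17*k**2 + 16*k + 9), as required.
Evaluate s at k=10 and k=0: 2991104 and 1; difference 2991103.

Σ = 2991103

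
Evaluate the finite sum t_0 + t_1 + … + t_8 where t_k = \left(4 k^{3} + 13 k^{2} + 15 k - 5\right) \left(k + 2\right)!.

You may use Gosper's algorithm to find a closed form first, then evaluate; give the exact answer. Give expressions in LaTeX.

Σ = 11695622408

Compute t_(k+1)/t_k: get (4*k**4 + 37*k**3 + 128*k**2 + 186*k + 81)/(4*k**3 + 13*k**2 + 15*k - 5).
Gosper form: A/B · C(k+1)/C(k) with A=k + 3, B=1, C=k**3 + 13*k**2/4 + 15*k/4 - 5/4.
Key eq: (k + 3)·f(k+1) = (1)·f(k) + (k**3 + 13*k**2/4 + 15*k/4 - 5/4).
d = 2 from the (1,0,3) case.
Solve for f: f(k) = (4*k**2 - 3*k - 4)/4 (degree 2 ≤ 2).
Get s_k = R·t_k = (4*k**2 - 3*k - 4)*factorial(k + 2) with R(k) = B(k−1)f(k)/C(k) = (4*k**2 - 3*k - 4)/(4*k**3 + 13*k**2 + 15*k - 5).
Check: Δs_k = (4*k**3 + 13*k**2 + 15*k - 5)*factorial(k + 2). ✓
Evaluate s at k=9 and k=0: 11695622400 and -8; difference 11695622408.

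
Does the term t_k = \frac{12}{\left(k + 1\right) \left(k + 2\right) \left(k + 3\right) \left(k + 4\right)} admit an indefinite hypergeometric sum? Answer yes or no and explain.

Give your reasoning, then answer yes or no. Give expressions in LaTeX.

Yes. s_k = \frac{2 k \left(k^{2} + 6 k + 11\right)}{3 \left(k + 1\right) \left(k + 2\right) \left(k + 3\right)}.

r(k) = (k + 1)/(k + 5) after simplifying.
So A=k + 1 and B=k + 5, with C=1.
Key eq: (k + 1)·f(k+1) = (k + 4)·f(k) + (1).
deg f ≤ 3 (via 1,1,0).
A polynomial solution: f(k) = k*(k**2 + 6*k + 11)/18.
Get s_k = R·t_k = 2*k*(k**2 + 6*k + 11)/(3*(k + 1)*(k + 2)*(k + 3)) with R(k) = B(k−1)f(k)/C(k) = k*(k + 4)*(k**2 + 6*k + 11)/18.
Check: Δs_k = 12/(k**4 + 10*k**3 + 35*k**2 + 50*k + 24). ✓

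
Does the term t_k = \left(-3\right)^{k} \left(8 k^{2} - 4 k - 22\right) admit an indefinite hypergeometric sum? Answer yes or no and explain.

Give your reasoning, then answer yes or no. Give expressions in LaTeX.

Yes. s_k = 2 \left(-3\right)^{k} \left(- k^{2} + 2 k + 2\right).

t_(k+1)/t_k = 3*(-4*k**2 - 6*k + 9)/(4*k**2 - 2*k - 11).
A = -3, B = 1, C = k**2 - k/2 - 11/4.
Set up (-3)·f(k+1) − (1)·f(k) − (k**2 - k/2 - 11/4) = 0.
Degrees (0,0,2) ⇒ d ≤ 2.
A polynomial solution: f(k) = -(k**2 - 2*k - 2)/4.
Get s_k = R·t_k = 2*(-3)**k*(-k**2 + 2*k + 2) with R(k) = B(k−1)f(k)/C(k) = -(k**2 - 2*k - 2)/(4*k**2 - 2*k - 11).
s_(k+1) − s_k = (-3)**k*(8*k**2 - 4*k - 22) = t_k.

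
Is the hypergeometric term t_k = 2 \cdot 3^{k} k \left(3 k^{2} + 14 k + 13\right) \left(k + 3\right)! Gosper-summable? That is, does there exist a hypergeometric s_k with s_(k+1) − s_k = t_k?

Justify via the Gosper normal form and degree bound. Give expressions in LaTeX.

Yes. s_k = 2 \cdot 3^{k} k \left(k - 1\right) \left(k + 3\right)!.

r(k) = 3*(k + 1)*(k + 4)*(14*k + 3*(k + 1)**2 + 27)/(k*(3*k**2 + 14*k + 13)) after simplifying.
Factor: A=3*k + 12; B=1; C=k**3 + 14*k**2/3 + 13*k/3.
Set up (3*k + 12)·f(k+1) − (1)·f(k) − (k**3 + 14*k**2/3 + 13*k/3) = 0.
deg f ≤ 2 (via 1,0,3).
Solving with deg f ≤ 2: f(k) = k*(k - 1)/3.
R(k) = B(k−1)·f(k)/C(k) = (k - 1)/(3*k**2 + 14*k + 13); s_k = R·t_k = 2*3**k*k*(k - 1)*factorial(k + 3).
s_(k+1) − s_k = 2*3**k*k*(3*k**2 + 14*k + 13)*factorial(k + 3) = t_k.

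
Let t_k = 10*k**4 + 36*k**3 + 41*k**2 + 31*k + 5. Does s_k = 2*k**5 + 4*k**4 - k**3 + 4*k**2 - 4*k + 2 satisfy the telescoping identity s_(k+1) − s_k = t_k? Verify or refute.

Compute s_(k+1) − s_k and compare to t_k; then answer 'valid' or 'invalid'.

Valid: the claim telescopes to t_k.

s_(k+1) = 2*k**5 + 14*k**4 + 35*k**3 + 45*k**2 + 27*k + 7
s_(k+1) − s_k = 10*k**4 + 36*k**3 + 41*k**2 + 31*k + 5
(s_(k+1) − s_k) − t_k = 0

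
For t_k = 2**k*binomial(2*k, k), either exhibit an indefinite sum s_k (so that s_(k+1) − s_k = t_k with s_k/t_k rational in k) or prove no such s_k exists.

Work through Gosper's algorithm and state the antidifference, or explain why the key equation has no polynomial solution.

Ratio r(k) = 4*(2*k + 1)/(k + 1).
A = 8*k + 4, B = k + 1, C = 1.
Need (8*k + 4)·f(k+1) − (k)·f(k) = 1.
Bound: deg f ≤ -1.
Bound -1 < 0, so the key equation has no polynomial solution.

not Gosper-summable; s_k does not exist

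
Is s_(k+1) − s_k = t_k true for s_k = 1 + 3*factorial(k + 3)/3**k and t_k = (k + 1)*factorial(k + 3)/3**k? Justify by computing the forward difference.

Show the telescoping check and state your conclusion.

s_(k+1) = 3*3**(-k - 1)*factorial(k + 4) + 1
s_(k+1) − s_k = (k + 1)*factorial(k + 3)/3**k
(s_(k+1) − s_k) − t_k = 0

Valid — Δs_k = t_k.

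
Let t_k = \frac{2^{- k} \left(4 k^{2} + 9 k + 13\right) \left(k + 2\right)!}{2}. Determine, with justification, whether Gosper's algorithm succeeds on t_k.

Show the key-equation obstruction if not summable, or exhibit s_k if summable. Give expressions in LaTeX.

Ratio r(k) = (k + 3)*(9*k + 4*(k + 1)**2 + 22)/(2*(4*k**2 + 9*k + 13)).
Factor: A=k/2 + 3/2; B=1; C=k**2 + 9*k/4 + 13/4.
f must satisfy (k/2 + 3/2)·f(k+1) − (1)·f(k) = k**2 + 9*k/4 + 13/4.
Bound: deg f ≤ 1.
Solve for f: f(k) = (4*k + 1)/2 (degree 1 ≤ 1).
So s_k = (B(k−1)f/C)·t_k = (2*(4*k + 1)/(4*k**2 + 9*k + 13))·t_k = (4*k + 1)*factorial(k + 2)/2**k.
Δs = (4*k**2 + 9*k + 13)*factorial(k + 2)/(2*2**k), as required.

Yes. s_k = 2^{- k} \left(4 k + 1\right) \left(k + 2\right)!.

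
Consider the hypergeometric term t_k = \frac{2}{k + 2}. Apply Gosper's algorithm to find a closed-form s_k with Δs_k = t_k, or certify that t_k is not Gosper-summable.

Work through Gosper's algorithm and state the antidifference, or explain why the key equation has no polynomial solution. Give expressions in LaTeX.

Step 1: r(k) = (k + 2)/(k + 3).
Gosper form: A/B · C(k+1)/C(k) with A=k + 2, B=k + 3, C=1.
Solve (k + 2)·f(k+1) − (k + 2)·f(k) = 1.
d = 0 from the (1,1,0) case.
f = c0 ⇒ A·f(k+1) − B(k−1)·f(k) − C = -1. The system {-1 = 0} is inconsistent; no antidifference.

not Gosper-summable; s_k does not exist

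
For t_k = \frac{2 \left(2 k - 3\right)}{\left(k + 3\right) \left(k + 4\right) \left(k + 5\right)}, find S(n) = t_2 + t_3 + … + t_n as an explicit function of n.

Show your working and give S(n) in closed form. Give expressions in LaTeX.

The ratio is (k + 3)*(2*k - 1)/((k + 6)*(2*k - 3)).
Normal form (A,B,C) = (k + 3, k + 6, k - 3/2).
Solve (k + 3)·f(k+1) − (k + 5)·f(k) = k - 3/2.
Bound: deg f ≤ 2.
Solving with deg f ≤ 2: f(k) = k*(k - 9)/16.
Then R = B(k−1)f/C = k*(k - 9)*(k + 5)/(8*(2*k - 3)), so s_k = R(k)·t_k = k*(k - 9)/(4*(k + 3)*(k + 4)).
Verify: 2*(2*k - 3)/(k**3 + 12*k**2 + 47*k + 60) matches t_k.
Σ_(k=2)^n t_k = s_(n+1) − s_(2) = ((n**2 - 7*n - 8)/(4*(n**2 + 9*n + 20))) − (-7/60), i.e. (11*n**2 - 21*n + 10)/(30*(n**2 + 9*n + 20)).

S(n) = \frac{11 n^{2} - 21 n + 10}{30 \left(n^{2} + 9 n + 20\right)}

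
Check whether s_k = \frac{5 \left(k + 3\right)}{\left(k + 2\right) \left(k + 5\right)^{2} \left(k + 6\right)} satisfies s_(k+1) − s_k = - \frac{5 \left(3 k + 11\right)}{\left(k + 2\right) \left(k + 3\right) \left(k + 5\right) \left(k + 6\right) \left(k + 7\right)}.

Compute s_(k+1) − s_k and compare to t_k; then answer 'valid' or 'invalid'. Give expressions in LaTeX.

Invalid: residual \frac{40 \left(k^{2} + 9 k + 19\right)}{k^{7} + 34 k^{6} + 486 k^{5} + 3776 k^{4} + 17165 k^{3} + 45462 k^{2} + 64620 k + 37800} ≠ 0.

s_(k+1) = 5*(k + 4)/((k + 3)*(k + 6)**2*(k + 7))
s_(k+1) − s_k = 5*((k + 2)*(k + 4)*(k + 5)**2 - (k + 3)**2*(k + 6)*(k + 7))/((k + 2)*(k + 3)*(k + 5)**2*(k + 6)**2*(k + 7))
(s_(k+1) − s_k) − t_k = 40*(k**2 + 9*k + 19)/(k**7 + 34*k**6 + 486*k**5 + 3776*k**4 + 17165*k**3 + 45462*k**2 + 64620*k + 37800)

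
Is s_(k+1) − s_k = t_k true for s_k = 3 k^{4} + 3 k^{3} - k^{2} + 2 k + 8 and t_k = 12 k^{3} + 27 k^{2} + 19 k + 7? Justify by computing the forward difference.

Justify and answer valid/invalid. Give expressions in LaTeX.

s_(k+1) = 3*k**4 + 15*k**3 + 26*k**2 + 21*k + 15
s_(k+1) − s_k = 12*k**3 + 27*k**2 + 19*k + 7
(s_(k+1) − s_k) − t_k = 0

valid; difference matches t_k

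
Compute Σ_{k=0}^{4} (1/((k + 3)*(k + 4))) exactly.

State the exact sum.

t_(k+1)/t_k = (k + 3)/(k + 5).
Gosper form: A/B · C(k+1)/C(k) with A=k + 3, B=k + 5, C=1.
f must satisfy (k + 3)·f(k+1) − (k + 4)·f(k) = 1.
From deg A=1, deg B=1, deg C=0: d=1.
Match coefficients ⇒ f(k) = k/3.
R(k) = B(k−1)·f(k)/C(k) = k*(k + 4)/3; s_k = R·t_k = k/(3*(k + 3)).
Δs = 1/(k**2 + 7*k + 12), as required.
Σ_(k=0)^(4) t_k = s_(5) − s_(0) = 5/24 − (0) = 5/24.

Σ = 5/24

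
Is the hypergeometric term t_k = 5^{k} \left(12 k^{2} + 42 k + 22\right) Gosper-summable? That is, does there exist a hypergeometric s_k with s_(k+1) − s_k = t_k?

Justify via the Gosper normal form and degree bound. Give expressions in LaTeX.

r(k) = 5*(6*k**2 + 33*k + 38)/(6*k**2 + 21*k + 11) after simplifying.
So A=5 and B=1, with C=k**2 + 7*k/2 + 11/6.
Key eq: (5)·f(k+1) = (1)·f(k) + (k**2 + 7*k/2 + 11/6).
From deg A=0, deg B=0, deg C=2: d=2.
Solving with deg f ≤ 2: f(k) = (3*k**2 + 3*k - 2)/12.
So s_k = (B(k−1)f/C)·t_k = ((3*k**2 + 3*k - 2)/(2*(6*k**2 + 21*k + 11)))·t_k = 5**k*(3*k**2 + 3*k - 2).
s_(k+1) − s_k = 5**k*(12*k**2 + 42*k + 22) = t_k.

Yes. s_k = 5^{k} \left(3 k^{2} + 3 k - 2\right).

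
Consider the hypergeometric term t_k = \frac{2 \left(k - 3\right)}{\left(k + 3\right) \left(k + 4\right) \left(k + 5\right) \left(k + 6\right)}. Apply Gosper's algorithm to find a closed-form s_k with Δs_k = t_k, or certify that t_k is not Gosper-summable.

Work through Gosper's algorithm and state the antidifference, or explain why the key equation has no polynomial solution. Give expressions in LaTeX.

t_(k+1)/t_k = (k - 2)*(k + 3)/((k - 3)*(k + 7)).
Take A(k)=k + 3, B(k)=k + 7, C(k)=k - 3.
Solve (k + 3)·f(k+1) − (k + 6)·f(k) = k - 3.
d = 3 from the (1,1,1) case.
A polynomial solution: f(k) = -k*(k**2 + 12*k + 107)/120.
Get s_k = R·t_k = k*(-k**2 - 12*k - 107)/(60*(k + 3)*(k + 4)*(k + 5)) with R(k) = B(k−1)f(k)/C(k) = -k*(k + 6)*(k**2 + 12*k + 107)/(120*(k - 3)).
Verify: 2*(k - 3)/(k**4 + 18*k**3 + 119*k**2 + 342*k + 360) matches t_k.

s_k = \frac{k \left(- k^{2} - 12 k - 107\right)}{60 \left(k + 3\right) \left(k + 4\right) \left(k + 5\right)}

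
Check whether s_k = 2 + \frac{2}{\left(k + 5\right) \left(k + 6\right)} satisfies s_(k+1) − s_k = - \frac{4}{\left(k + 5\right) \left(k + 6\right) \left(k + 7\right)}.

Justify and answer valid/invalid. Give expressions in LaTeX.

s_(k+1) = 2 + 2/((k + 6)*(k + 7))
s_(k+1) − s_k = -4/(k**3 + 18*k**2 + 107*k + 210)
(s_(k+1) − s_k) − t_k = 0

valid (s_(k+1) − s_k reduces to t_k)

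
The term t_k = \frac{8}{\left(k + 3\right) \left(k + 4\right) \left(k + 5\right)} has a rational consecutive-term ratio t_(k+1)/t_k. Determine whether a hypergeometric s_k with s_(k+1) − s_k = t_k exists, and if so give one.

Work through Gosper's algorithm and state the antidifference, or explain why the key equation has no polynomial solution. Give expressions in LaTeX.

Compute t_(k+1)/t_k: get (k + 3)/(k + 6).
Factor: A=k + 3; B=k + 6; C=1.
Key eq: (k + 3)·f(k+1) = (k + 5)·f(k) + (1).
Bound: deg f ≤ 2.
Solving with deg f ≤ 2: f(k) = k*(k + 7)/24.
So s_k = (B(k−1)f/C)·t_k = (k*(k + 5)*(k + 7)/24)·t_k = k*(k + 7)/(3*(k + 3)*(k + 4)).
Verify: 8/(k**3 + 12*k**2 + 47*k + 60) matches t_k.

s_k = \frac{k \left(k + 7\right)}{3 \left(k + 3\right) \left(k + 4\right)}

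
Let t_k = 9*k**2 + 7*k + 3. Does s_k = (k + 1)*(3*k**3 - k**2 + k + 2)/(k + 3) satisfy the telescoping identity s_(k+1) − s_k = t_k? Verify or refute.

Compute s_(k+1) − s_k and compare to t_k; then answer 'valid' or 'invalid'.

s_(k+1) = (k + 2)*(k + 3*(k + 1)**3 - (k + 1)**2 + 3)/(k + 4)
s_(k+1) − s_k = (9*k**4 + 58*k**3 + 90*k**2 + 59*k + 22)/(k**2 + 7*k + 12)
(s_(k+1) − s_k) − t_k = 2*(-6*k**3 - 35*k**2 - 23*k - 7)/(k**2 + 7*k + 12)

Invalid: residual 2*(-6*k**3 - 35*k**2 - 23*k - 7)/(k**2 + 7*k + 12) ≠ 0.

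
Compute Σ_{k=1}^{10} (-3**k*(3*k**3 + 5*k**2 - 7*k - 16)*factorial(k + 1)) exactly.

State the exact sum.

Σ = -8230808554214418

r(k) = 3*(3*k**4 + 20*k**3 + 40*k**2 + 9*k - 30)/(3*k**3 + 5*k**2 - 7*k - 16) after simplifying.
Normal form (A,B,C) = (3*k + 6, 1, k**3 + 5*k**2/3 - 7*k/3 - 16/3).
f must satisfy (3*k + 6)·f(k+1) − (1)·f(k) = k**3 + 5*k**2/3 - 7*k/3 - 16/3.
Degrees (1,0,3) ⇒ d ≤ 2.
Solve for f: f(k) = (k**2 - 2*k - 2)/3 (degree 2 ≤ 2).
Get s_k = R·t_k = 3**k*(-k**2 + 2*k + 2)*factorial(k + 1) with R(k) = B(k−1)f(k)/C(k) = (k**2 - 2*k - 2)/(3*k**3 + 5*k**2 - 7*k - 16).
Δs = -3**k*(3*k**3 + 5*k**2 - 7*k - 16)*factorial(k + 1), as required.
Σ_(k=1)^(10) t_k = s_(11) − s_(1) = -8230808554214400 − (18) = -8230808554214418.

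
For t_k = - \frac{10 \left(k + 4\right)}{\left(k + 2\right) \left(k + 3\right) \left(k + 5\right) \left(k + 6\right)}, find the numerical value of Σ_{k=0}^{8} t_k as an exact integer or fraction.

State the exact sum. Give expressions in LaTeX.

Ratio r(k) = (k + 2)*(k + 5)**2/((k + 4)**2*(k + 7)).
Take A(k)=k + 2, B(k)=k + 7, C(k)=k**2 + 8*k + 16.
Solve (k + 2)·f(k+1) − (k + 6)·f(k) = k**2 + 8*k + 16.
Bound: deg f ≤ 4.
Match coefficients ⇒ f(k) = k*(k + 3)*(k + 4)*(k + 7)/20.
So s_k = (B(k−1)f/C)·t_k = (k*(k + 3)*(k + 6)*(k + 7)/(20*(k + 4)))·t_k = k*(-k - 7)/(2*(k**2 + 7*k + 10)).
Δs = 10*(-k - 4)/(k**4 + 16*k**3 + 91*k**2 + 216*k + 180), as required.
Sum = s_(9) − s_(0); s_(9) = -36/77, s_(0) = 0 ⇒ -36/77.

Σ = -36/77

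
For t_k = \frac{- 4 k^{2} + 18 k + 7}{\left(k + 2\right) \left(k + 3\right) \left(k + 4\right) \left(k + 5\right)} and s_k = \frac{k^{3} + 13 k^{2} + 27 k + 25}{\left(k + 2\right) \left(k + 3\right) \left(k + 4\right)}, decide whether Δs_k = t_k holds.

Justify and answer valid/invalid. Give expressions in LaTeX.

s_(k+1) = (27*k + (k + 1)**3 + 13*(k + 1)**2 + 52)/((k + 3)*(k + 4)*(k + 5))
s_(k+1) − s_k = (-4*k**2 + 18*k + 7)/(k**4 + 14*k**3 + 71*k**2 + 154*k + 120)
(s_(k+1) − s_k) − t_k = 0

valid (s_(k+1) − s_k reduces to t_k)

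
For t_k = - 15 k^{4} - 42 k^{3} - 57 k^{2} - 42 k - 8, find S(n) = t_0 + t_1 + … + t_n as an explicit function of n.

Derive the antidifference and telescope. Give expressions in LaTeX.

S(n) = - 3 n^{5} - 18 n^{4} - 45 n^{3} - 60 n^{2} - 38 n - 8

r(k) = (15*k**4 + 102*k**3 + 273*k**2 + 342*k + 164)/(15*k**4 + 42*k**3 + 57*k**2 + 42*k + 8) after simplifying.
A = 1, B = 1, C = k**4 + 14*k**3/5 + 19*k**2/5 + 14*k/5 + 8/15.
Set up (1)·f(k+1) − (1)·f(k) − (k**4 + 14*k**3/5 + 19*k**2/5 + 14*k/5 + 8/15) = 0.
d = 5 from the (0,0,4) case.
A polynomial solution: f(k) = k*(3*k**4 + 3*k**3 + 3*k**2 + 3*k - 4)/15.
Then R = B(k−1)f/C = k*(3*k**4 + 3*k**3 + 3*k**2 + 3*k - 4)/(15*k**4 + 42*k**3 + 57*k**2 + 42*k + 8), so s_k = R(k)·t_k = k*(-3*k**4 - 3*k**3 - 3*k**2 - 3*k + 4).
s_(k+1) − s_k = -15*k**4 - 42*k**3 - 57*k**2 - 42*k - 8 = t_k.
Σ_(k=0)^n t_k = s_(n+1) − s_(0) = (-3*n**5 - 18*n**4 - 45*n**3 - 60*n**2 - 38*n - 8) − (0), i.e. -3*n**5 - 18*n**4 - 45*n**3 - 60*n**2 - 38*n - 8.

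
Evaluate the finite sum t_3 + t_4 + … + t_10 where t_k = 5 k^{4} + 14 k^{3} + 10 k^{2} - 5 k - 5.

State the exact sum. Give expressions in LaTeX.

Σ = 172304

Compute t_(k+1)/t_k: get (5*k**4 + 34*k**3 + 82*k**2 + 77*k + 19)/(5*k**4 + 14*k**3 + 10*k**2 - 5*k - 5).
A = 1, B = 1, C = k**4 + 14*k**3/5 + 2*k**2 - k - 1.
Key eq: (1)·f(k+1) = (1)·f(k) + (k**4 + 14*k**3/5 + 2*k**2 - k - 1).
d = 5 from the (0,0,4) case.
Solve for f: f(k) = k*(k**4 + k**3 - 2*k**2 - 4*k - 1)/5 (degree 5 ≤ 5).
Certificate R = B(k−1)f/C = k*(k**4 + k**3 - 2*k**2 - 4*k - 1)/(5*k**4 + 14*k**3 + 10*k**2 - 5*k - 5) gives s_k = k*(k**4 + k**3 - 2*k**2 - 4*k - 1).
s_(k+1) − s_k = 5*k**4 + 14*k**3 + 10*k**2 - 5*k - 5 = t_k.
Evaluate s at k=11 and k=3: 172535 and 231; difference 172304.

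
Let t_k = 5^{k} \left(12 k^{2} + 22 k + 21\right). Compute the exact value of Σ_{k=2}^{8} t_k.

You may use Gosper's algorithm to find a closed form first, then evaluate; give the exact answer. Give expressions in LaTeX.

The ratio is 5*(12*k**2 + 46*k + 55)/(12*k**2 + 22*k + 21).
So A=5 and B=1, with C=k**2 + 11*k/6 + 7/4.
Need (5)·f(k+1) − (1)·f(k) = k**2 + 11*k/6 + 7/4.
Degrees (0,0,2) ⇒ d ≤ 2.
Solve for f: f(k) = (3*k**2 - 2*k + 4)/12 (degree 2 ≤ 2).
Then R = B(k−1)f/C = (3*k**2 - 2*k + 4)/(12*k**2 + 22*k + 21), so s_k = R(k)·t_k = 5**k*(3*k**2 - 2*k + 4).
Verify: 5**k*(12*k**2 + 22*k + 21) matches t_k.
Sum = s_(9) − s_(2); s_(9) = 447265625, s_(2) = 300 ⇒ 447265325.

Σ = 447265325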